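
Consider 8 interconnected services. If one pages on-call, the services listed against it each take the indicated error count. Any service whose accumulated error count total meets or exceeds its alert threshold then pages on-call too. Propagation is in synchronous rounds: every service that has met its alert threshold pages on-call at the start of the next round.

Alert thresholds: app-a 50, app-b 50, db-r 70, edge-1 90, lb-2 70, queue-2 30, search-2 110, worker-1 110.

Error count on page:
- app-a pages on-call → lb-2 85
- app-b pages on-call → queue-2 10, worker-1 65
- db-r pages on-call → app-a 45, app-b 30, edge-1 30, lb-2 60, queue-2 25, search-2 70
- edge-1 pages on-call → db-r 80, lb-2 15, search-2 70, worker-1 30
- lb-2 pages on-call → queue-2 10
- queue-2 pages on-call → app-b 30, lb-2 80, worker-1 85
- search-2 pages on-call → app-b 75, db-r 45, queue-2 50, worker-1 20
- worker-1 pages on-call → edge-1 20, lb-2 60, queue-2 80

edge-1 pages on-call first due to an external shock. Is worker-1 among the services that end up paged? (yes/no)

Round 1 — edge-1 pages on-call (initial).
  db-r: +80 → 80 ≥ 70
  lb-2: +15 → 15 < 70
  search-2: +70 → 70 < 110
  worker-1: +30 → 30 < 110
Round 2 — db-r pages on-call.
  app-a: +45 → 45 < 50
  app-b: +30 → 30 < 50
  lb-2: +60 → 75 ≥ 70
  queue-2: +25 → 25 < 30
  search-2: +70 → 140 ≥ 110
Round 3 — lb-2, search-2 page on-call.
  app-b: +75 → 105 ≥ 50
  queue-2: +10+50 → 85 ≥ 30
  worker-1: +20 → 50 < 110
Round 4 — app-b, queue-2 page on-call.
  worker-1: +65+85 → 200 ≥ 110
Round 5 — worker-1 pages on-call.
No further pages.

yes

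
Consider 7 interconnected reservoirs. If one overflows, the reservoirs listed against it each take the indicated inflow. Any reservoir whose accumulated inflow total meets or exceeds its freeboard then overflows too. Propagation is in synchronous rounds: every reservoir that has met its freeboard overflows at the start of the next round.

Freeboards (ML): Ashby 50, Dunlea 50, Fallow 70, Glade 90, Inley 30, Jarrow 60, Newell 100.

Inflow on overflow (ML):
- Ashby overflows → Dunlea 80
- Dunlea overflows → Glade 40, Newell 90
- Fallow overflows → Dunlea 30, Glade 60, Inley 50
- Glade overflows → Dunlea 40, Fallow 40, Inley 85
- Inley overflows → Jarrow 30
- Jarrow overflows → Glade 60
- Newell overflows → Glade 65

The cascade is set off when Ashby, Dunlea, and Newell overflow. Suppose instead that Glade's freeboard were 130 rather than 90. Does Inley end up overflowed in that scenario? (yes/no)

With Glade's freeboard at 130:
Round 1 — Ashby, Dunlea, Newell overflow (initial).
  Glade: +40+65 → 105 < 130
No further overflows.

no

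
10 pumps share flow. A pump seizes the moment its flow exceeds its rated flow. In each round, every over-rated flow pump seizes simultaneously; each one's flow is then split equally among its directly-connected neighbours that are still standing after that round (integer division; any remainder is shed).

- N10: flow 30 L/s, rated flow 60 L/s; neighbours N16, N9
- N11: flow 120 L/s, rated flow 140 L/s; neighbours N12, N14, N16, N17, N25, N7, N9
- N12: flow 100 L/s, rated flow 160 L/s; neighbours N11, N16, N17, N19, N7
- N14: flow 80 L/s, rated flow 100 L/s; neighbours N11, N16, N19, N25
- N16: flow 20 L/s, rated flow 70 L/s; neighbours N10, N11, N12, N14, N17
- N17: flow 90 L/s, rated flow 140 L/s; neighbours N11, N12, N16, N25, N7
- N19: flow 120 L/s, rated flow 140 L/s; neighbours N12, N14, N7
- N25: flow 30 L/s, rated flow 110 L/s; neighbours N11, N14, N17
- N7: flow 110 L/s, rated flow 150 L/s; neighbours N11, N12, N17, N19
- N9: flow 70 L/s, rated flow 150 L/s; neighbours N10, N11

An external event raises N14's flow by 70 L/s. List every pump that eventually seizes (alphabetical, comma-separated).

N10, N11, N12, N14, N16, N17, N19, N25, N7, N9

Round 1 — N14 at 150 > 100. N14 seizes.
  N14 sheds 150 L/s to N11, N16, N19, N25: 37 each (2 lost).
    N11: 120+37 = 157 > 140
    N16: 20+37 = 57 ≤ 70
    N19: 120+37 = 157 > 140
    N25: 30+37 = 67 ≤ 110
Round 2 — N11, N19 seize.
  N11 sheds 157 L/s to N12, N16, N17, N25, N7, N9: 26 each (1 lost).
    N12: 100+26 = 126 ≤ 160
    N16: 57+26 = 83 > 70
    N17: 90+26 = 116 ≤ 140
    N25: 67+26 = 93 ≤ 110
    N7: 110+26 = 136 ≤ 150
    N9: 70+26 = 96 ≤ 150
  N19 sheds 157 L/s to N12, N7: 78 each (1 lost).
    N12: 126+78 = 204 > 160
    N7: 136+78 = 214 > 150
Round 3 — N12, N16, N7 seize.
  N12 sheds 204 L/s to N17: 204 each.
    N17: 116+204 = 320 > 140
  N16 sheds 83 L/s to N10, N17: 41 each (1 lost).
    N10: 30+41 = 71 > 60
    N17: 320+41 = 361 > 140
  N7 sheds 214 L/s to N17: 214 each.
    N17: 361+214 = 575 > 140
Round 4 — N10, N17 seize.
  N10 sheds 71 L/s to N9: 71 each.
    N9: 96+71 = 167 > 150
  N17 sheds 575 L/s to N25: 575 each.
    N25: 93+575 = 668 > 110
Round 5 — N25, N9 seize.
  N25 sheds 668 L/s: no online neighbours, lost.
  N9 sheds 167 L/s: no online neighbours, lost.
No further seizures.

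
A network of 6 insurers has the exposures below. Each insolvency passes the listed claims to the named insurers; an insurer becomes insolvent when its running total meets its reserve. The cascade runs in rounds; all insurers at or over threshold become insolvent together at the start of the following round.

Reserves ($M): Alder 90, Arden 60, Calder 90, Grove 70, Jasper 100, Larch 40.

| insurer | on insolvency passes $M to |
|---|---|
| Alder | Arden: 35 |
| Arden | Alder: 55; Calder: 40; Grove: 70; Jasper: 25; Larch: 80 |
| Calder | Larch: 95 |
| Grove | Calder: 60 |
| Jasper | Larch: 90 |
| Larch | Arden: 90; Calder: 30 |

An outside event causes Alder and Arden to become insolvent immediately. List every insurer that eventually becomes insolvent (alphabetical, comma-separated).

Round 1 — Alder, Arden become insolvent (initial).
  Calder: +40 → 40 < 90
  Grove: +70 → 70 ≥ 70
  Jasper: +25 → 25 < 100
  Larch: +80 → 80 ≥ 40
Round 2 — Grove, Larch become insolvent.
  Calder: +60+30 → 130 ≥ 90
Round 3 — Calder becomes insolvent.
No further insolvencies.

Alder, Arden, Calder, Grove, Larch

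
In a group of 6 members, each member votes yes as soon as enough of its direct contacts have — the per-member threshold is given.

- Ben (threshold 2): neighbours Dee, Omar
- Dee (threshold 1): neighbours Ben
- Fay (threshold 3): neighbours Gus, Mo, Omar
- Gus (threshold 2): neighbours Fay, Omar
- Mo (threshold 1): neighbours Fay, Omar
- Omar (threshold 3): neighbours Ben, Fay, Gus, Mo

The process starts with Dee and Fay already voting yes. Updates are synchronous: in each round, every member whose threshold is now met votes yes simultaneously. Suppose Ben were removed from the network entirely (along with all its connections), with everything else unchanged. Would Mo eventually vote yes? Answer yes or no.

With Ben removed:
Round 1 — Dee, Fay vote yes (initial).
Round 2 — checking thresholds:
  Gus: 1 of 2 neighbours < 2, below threshold.
  Mo: 1 of 2 neighbours ≥ 1, votes yes.
  Omar: 1 of 3 neighbours < 3, below threshold.
Round 3 — no new yes votes; cascade stops.

yes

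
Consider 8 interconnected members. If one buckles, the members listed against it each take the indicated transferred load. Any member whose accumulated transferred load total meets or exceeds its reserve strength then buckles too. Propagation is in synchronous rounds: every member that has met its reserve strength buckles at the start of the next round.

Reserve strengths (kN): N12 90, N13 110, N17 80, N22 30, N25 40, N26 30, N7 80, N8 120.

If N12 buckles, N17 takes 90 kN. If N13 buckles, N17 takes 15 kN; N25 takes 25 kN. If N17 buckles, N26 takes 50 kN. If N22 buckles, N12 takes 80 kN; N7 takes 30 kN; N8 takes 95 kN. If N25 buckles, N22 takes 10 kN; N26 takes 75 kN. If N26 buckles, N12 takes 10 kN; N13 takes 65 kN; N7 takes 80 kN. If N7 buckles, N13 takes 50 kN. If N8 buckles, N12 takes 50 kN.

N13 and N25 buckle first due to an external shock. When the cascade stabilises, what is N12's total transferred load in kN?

Round 1 — N13, N25 buckle (initial).
  N17: +15 → 15 < 80
  N22: +10 → 10 < 30
  N26: +75 → 75 ≥ 30
Round 2 — N26 buckles.
  N12: +10 → 10 < 90
  N7: +80 → 80 ≥ 80
Round 3 — N7 buckles.
No further bucklings.

10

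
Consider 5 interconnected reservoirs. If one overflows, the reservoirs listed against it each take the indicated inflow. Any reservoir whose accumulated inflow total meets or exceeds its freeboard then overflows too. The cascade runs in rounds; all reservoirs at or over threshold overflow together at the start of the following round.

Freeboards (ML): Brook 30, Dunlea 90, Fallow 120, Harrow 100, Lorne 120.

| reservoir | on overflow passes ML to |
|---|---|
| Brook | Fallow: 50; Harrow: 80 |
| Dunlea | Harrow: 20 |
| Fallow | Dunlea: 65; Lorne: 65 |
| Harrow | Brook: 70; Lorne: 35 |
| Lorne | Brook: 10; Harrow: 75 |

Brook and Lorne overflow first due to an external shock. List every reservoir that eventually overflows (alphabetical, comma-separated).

Brook, Harrow, Lorne

Round 1 — Brook, Lorne overflow (initial).
  Fallow: +50 → 50 < 120
  Harrow: +80+75 → 155 ≥ 100
Round 2 — Harrow overflows.
No further overflows.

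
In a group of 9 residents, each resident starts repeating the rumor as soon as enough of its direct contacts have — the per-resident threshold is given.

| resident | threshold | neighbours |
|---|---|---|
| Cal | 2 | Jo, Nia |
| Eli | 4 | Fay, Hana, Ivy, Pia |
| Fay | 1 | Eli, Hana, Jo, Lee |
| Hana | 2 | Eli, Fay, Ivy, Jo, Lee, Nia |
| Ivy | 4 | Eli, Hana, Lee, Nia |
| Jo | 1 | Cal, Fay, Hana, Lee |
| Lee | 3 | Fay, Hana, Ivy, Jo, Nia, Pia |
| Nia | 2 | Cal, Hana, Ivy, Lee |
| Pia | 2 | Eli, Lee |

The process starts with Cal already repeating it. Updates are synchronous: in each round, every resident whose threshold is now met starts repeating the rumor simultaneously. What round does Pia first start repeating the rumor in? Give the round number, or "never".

Round 1 — Cal starts repeating the rumor (initial).
Round 2 — checking thresholds:
  Jo: 1 of 4 neighbours ≥ 1, starts repeating the rumor.
  Nia: 1 of 4 neighbours < 2, not yet.
Round 3 — checking thresholds:
  Fay: 1 of 4 neighbours ≥ 1, starts repeating the rumor.
  Hana: 1 of 6 neighbours < 2, not yet.
  Lee: 1 of 6 neighbours < 3, not yet.
  Nia: 1 of 4 neighbours < 2, not yet.
Round 4 — checking thresholds:
  Eli: 1 of 4 neighbours < 4, not yet.
  Hana: 2 of 6 neighbours ≥ 2, starts repeating the rumor.
  Lee: 2 of 6 neighbours < 3, not yet.
  Nia: 1 of 4 neighbours < 2, not yet.
Round 5 — checking thresholds:
  Eli: 2 of 4 neighbours < 4, not yet.
  Ivy: 1 of 4 neighbours < 4, not yet.
  Lee: 3 of 6 neighbours ≥ 3, starts repeating the rumor.
  Nia: 2 of 4 neighbours ≥ 2, starts repeating the rumor.
Round 6 — no new spreads; cascade stops.

never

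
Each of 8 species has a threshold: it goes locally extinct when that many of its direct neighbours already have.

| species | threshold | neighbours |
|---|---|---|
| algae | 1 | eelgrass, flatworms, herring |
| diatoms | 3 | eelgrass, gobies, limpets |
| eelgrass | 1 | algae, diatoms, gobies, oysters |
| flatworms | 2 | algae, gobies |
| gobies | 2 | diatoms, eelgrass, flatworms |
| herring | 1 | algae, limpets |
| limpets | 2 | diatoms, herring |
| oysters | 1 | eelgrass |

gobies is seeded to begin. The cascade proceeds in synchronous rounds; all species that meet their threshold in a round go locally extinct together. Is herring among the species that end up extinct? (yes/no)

yes

Round 1 — gobies goes locally extinct (initial).
Round 2 — checking thresholds:
  diatoms: 1 of 3 neighbours < 3, holds.
  eelgrass: 1 of 4 neighbours ≥ 1, goes locally extinct.
  flatworms: 1 of 2 neighbours < 2, holds.
Round 3 — checking thresholds:
  algae: 1 of 3 neighbours ≥ 1, goes locally extinct.
  diatoms: 2 of 3 neighbours < 3, holds.
  flatworms: 1 of 2 neighbours < 2, holds.
  oysters: 1 of 1 neighbours ≥ 1, goes locally extinct.
Round 4 — checking thresholds:
  diatoms: 2 of 3 neighbours < 3, holds.
  flatworms: 2 of 2 neighbours ≥ 2, goes locally extinct.
  herring: 1 of 2 neighbours ≥ 1, goes locally extinct.
Round 5 — no new extinctions; cascade stops.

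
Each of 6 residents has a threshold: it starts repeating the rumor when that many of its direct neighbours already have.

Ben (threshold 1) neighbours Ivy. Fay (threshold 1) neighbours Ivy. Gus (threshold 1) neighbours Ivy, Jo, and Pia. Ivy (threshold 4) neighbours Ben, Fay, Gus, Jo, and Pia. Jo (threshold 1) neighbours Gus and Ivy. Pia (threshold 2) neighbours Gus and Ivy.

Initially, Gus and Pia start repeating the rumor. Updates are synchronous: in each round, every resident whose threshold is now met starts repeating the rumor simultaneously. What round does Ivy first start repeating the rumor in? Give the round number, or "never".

Round 1 — Gus, Pia start repeating the rumor (initial).
Round 2 — checking thresholds:
  Ivy: 2 of 5 neighbours < 4, holds.
  Jo: 1 of 2 neighbours ≥ 1, starts repeating the rumor.
Round 3 — no new spreads; cascade stops.

never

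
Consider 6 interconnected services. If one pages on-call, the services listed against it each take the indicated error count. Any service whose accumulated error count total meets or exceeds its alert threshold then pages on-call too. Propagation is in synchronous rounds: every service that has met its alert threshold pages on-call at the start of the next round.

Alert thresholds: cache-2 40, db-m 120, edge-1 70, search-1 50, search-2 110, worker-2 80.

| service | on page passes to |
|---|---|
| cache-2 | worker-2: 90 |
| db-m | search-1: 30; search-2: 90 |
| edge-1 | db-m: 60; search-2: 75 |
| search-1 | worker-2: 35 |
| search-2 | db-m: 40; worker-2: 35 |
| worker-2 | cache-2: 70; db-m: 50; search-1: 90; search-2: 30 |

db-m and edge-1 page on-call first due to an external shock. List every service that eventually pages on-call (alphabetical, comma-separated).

db-m, edge-1, search-2

Round 1 — db-m, edge-1 page on-call (initial).
  search-1: +30 → 30 < 50
  search-2: +90+75 → 165 ≥ 110
Round 2 — search-2 pages on-call.
  worker-2: +35 → 35 < 80
No further pages.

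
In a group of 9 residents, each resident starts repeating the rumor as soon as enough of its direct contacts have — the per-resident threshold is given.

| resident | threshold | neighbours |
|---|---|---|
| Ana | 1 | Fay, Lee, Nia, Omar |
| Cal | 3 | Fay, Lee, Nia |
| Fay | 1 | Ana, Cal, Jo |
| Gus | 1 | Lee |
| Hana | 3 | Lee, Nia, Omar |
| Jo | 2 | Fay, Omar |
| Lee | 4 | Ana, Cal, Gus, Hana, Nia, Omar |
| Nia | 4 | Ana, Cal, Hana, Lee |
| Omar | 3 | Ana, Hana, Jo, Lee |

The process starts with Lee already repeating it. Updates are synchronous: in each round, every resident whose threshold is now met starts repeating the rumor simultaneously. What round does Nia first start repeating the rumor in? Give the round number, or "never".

Round 1 — Lee starts repeating the rumor (initial).
Round 2 — checking thresholds:
  Ana: 1 of 4 neighbours ≥ 1, starts repeating the rumor.
  Cal: 1 of 3 neighbours < 3, below threshold.
  Gus: 1 of 1 neighbours ≥ 1, starts repeating the rumor.
  Hana: 1 of 3 neighbours < 3, below threshold.
  Nia: 1 of 4 neighbours < 4, below threshold.
  Omar: 1 of 4 neighbours < 3, below threshold.
Round 3 — checking thresholds:
  Cal: 1 of 3 neighbours < 3, below threshold.
  Fay: 1 of 3 neighbours ≥ 1, starts repeating the rumor.
  Hana: 1 of 3 neighbours < 3, below threshold.
  Nia: 2 of 4 neighbours < 4, below threshold.
  Omar: 2 of 4 neighbours < 3, below threshold.
Round 4 — no new spreads; cascade stops.

never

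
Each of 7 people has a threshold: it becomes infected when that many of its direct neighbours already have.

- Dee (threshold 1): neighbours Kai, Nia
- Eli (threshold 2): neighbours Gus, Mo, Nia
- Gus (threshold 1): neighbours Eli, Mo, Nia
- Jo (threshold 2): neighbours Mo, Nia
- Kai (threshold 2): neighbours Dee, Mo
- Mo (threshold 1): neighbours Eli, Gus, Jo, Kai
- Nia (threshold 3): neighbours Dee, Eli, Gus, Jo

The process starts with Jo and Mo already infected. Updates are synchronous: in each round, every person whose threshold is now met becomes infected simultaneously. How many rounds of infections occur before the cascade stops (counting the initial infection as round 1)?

Round 1 — Jo, Mo become infected (initial).
Round 2 — checking thresholds:
  Eli: 1 of 3 neighbours < 2, not yet.
  Gus: 1 of 3 neighbours ≥ 1, becomes infected.
  Kai: 1 of 2 neighbours < 2, not yet.
  Nia: 1 of 4 neighbours < 3, not yet.
Round 3 — checking thresholds:
  Eli: 2 of 3 neighbours ≥ 2, becomes infected.
  Kai: 1 of 2 neighbours < 2, not yet.
  Nia: 2 of 4 neighbours < 3, not yet.
Round 4 — checking thresholds:
  Kai: 1 of 2 neighbours < 2, not yet.
  Nia: 3 of 4 neighbours ≥ 3, becomes infected.
Round 5 — checking thresholds:
  Dee: 1 of 2 neighbours ≥ 1, becomes infected.
  Kai: 1 of 2 neighbours < 2, not yet.
Round 6 — checking thresholds:
  Kai: 2 of 2 neighbours ≥ 2, becomes infected.
Round 7 — no new infections; cascade stops.

6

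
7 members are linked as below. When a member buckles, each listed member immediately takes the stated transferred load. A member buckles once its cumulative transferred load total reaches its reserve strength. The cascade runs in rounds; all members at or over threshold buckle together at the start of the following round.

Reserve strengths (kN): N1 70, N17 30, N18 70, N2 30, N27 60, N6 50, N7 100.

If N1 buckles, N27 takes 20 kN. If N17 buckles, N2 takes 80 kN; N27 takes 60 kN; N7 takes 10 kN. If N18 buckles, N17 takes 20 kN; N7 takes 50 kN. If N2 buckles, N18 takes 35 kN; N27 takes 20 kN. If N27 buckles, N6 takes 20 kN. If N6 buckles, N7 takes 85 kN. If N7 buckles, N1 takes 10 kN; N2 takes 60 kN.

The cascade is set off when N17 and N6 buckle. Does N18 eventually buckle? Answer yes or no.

Round 1 — N17, N6 buckle (initial).
  N2: +80 → 80 ≥ 30
  N27: +60 → 60 ≥ 60
  N7: +10+85 → 95 < 100
Round 2 — N2, N27 buckle.
  N18: +35 → 35 < 70
No further bucklings.

no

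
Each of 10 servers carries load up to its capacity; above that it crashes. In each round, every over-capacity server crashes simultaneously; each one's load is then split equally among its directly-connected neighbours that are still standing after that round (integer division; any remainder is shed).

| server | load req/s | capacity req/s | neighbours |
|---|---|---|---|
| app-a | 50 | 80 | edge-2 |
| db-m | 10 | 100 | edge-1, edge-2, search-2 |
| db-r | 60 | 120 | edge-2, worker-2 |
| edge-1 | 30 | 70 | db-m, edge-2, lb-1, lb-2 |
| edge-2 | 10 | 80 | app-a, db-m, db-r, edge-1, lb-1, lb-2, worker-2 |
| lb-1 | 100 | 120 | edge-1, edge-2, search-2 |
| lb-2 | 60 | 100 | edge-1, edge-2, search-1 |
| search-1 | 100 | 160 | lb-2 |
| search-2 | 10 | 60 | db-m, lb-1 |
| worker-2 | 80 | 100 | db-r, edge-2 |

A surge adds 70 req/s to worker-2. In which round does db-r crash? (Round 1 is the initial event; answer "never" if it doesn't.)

Round 1 — worker-2 at 150 > 100. worker-2 crashes.
  worker-2 sheds 150 req/s to db-r, edge-2: 75 each.
    db-r: 60+75 = 135 > 120
    edge-2: 10+75 = 85 > 80
Round 2 — db-r, edge-2 crash.
  db-r sheds 135 req/s: no online neighbours, lost.
  edge-2 sheds 85 req/s to app-a, db-m, edge-1, lb-1, lb-2: 17 each.
    app-a: 50+17 = 67 ≤ 80
    db-m: 10+17 = 27 ≤ 100
    edge-1: 30+17 = 47 ≤ 70
    lb-1: 100+17 = 117 ≤ 120
    lb-2: 60+17 = 77 ≤ 100
No further crashes.

2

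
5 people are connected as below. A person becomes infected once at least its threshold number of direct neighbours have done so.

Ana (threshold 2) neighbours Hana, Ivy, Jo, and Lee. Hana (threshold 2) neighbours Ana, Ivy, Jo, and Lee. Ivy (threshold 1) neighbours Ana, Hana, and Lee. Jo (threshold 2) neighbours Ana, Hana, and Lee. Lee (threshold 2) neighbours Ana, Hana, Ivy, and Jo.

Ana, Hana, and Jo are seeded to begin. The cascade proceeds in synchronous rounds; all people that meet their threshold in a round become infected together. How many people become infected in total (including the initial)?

Round 1 — Ana, Hana, Jo become infected (initial).
Round 2 — checking thresholds:
  Ivy: 2 of 3 neighbours ≥ 1, becomes infected.
  Lee: 3 of 4 neighbours ≥ 2, becomes infected.
Round 3 — no new infections; cascade stops.

5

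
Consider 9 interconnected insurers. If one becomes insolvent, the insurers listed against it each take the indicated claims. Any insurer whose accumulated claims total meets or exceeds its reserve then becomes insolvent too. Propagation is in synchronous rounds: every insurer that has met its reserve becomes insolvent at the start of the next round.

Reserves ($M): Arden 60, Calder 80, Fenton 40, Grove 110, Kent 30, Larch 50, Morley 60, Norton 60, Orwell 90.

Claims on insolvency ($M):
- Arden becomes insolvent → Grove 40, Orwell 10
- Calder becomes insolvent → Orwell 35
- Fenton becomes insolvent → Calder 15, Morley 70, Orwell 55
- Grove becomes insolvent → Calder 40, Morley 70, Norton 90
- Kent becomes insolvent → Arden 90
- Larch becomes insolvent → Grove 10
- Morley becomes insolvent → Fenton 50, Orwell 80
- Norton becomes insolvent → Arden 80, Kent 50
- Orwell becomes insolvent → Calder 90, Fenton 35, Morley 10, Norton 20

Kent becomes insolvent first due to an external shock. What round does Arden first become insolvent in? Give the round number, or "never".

2

Round 1 — Kent becomes insolvent (initial).
  Arden: +90 → 90 ≥ 60
Round 2 — Arden becomes insolvent.
  Grove: +40 → 40 < 110
  Orwell: +10 → 10 < 90
No further insolvencies.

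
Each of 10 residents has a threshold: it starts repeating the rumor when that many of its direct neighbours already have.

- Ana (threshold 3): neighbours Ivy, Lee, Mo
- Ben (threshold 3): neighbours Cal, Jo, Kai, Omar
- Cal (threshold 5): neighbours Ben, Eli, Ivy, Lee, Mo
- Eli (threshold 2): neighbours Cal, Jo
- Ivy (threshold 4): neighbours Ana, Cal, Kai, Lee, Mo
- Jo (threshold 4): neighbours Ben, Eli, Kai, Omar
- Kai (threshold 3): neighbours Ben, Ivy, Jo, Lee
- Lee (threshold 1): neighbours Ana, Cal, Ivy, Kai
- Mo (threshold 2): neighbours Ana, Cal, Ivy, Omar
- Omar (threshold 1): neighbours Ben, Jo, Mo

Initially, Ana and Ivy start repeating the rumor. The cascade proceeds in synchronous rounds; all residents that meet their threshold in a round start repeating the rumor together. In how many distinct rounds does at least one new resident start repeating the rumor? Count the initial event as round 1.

Round 1 — Ana, Ivy start repeating the rumor (initial).
Round 2 — checking thresholds:
  Cal: 1 of 5 neighbours < 5, holds.
  Kai: 1 of 4 neighbours < 3, holds.
  Lee: 2 of 4 neighbours ≥ 1, starts repeating the rumor.
  Mo: 2 of 4 neighbours ≥ 2, starts repeating the rumor.
Round 3 — checking thresholds:
  Cal: 3 of 5 neighbours < 5, holds.
  Kai: 2 of 4 neighbours < 3, holds.
  Omar: 1 of 3 neighbours ≥ 1, starts repeating the rumor.
Round 4 — no new spreads; cascade stops.

3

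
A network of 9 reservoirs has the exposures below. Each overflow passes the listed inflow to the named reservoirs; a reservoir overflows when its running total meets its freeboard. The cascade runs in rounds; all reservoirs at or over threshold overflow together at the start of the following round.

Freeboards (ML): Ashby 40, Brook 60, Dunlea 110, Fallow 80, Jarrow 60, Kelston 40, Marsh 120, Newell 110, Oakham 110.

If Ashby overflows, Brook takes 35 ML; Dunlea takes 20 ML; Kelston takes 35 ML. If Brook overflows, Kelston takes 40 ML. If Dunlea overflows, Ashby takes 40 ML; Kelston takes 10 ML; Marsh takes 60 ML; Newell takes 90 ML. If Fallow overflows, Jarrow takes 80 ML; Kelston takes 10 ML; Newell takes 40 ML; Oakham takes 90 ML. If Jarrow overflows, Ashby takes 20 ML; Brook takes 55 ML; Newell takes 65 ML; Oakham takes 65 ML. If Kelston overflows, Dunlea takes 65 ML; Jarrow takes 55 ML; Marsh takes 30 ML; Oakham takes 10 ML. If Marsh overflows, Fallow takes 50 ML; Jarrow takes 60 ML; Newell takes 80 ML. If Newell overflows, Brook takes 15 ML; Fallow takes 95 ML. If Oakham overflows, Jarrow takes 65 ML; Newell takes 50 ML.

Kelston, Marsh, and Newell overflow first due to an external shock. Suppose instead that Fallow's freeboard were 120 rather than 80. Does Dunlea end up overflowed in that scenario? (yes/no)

no

With Fallow's freeboard at 120:
Round 1 — Kelston, Marsh, Newell overflow (initial).
  Brook: +15 → 15 < 60
  Dunlea: +65 → 65 < 110
  Fallow: +50+95 → 145 ≥ 120
  Jarrow: +55+60 → 115 ≥ 60
  Oakham: +10 → 10 < 110
Round 2 — Fallow, Jarrow overflow.
  Ashby: +20 → 20 < 40
  Brook: +55 → 70 ≥ 60
  Oakham: +90+65 → 165 ≥ 110
Round 3 — Brook, Oakham overflow.
No further overflows.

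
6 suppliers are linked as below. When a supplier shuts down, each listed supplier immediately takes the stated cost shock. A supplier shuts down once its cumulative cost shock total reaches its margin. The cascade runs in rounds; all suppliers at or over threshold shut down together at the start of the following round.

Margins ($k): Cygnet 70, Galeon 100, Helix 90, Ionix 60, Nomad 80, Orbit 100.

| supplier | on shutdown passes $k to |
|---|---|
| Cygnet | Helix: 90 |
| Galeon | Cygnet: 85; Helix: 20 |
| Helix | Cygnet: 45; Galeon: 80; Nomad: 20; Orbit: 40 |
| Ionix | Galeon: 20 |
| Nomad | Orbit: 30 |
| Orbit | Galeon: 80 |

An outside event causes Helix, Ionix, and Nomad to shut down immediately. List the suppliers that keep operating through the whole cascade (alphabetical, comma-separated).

Orbit

Round 1 — Helix, Ionix, Nomad shut down (initial).
  Cygnet: +45 → 45 < 70
  Galeon: +80+20 → 100 ≥ 100
  Orbit: +40+30 → 70 < 100
Round 2 — Galeon shuts down.
  Cygnet: +85 → 130 ≥ 70
Round 3 — Cygnet shuts down.
No further shutdowns.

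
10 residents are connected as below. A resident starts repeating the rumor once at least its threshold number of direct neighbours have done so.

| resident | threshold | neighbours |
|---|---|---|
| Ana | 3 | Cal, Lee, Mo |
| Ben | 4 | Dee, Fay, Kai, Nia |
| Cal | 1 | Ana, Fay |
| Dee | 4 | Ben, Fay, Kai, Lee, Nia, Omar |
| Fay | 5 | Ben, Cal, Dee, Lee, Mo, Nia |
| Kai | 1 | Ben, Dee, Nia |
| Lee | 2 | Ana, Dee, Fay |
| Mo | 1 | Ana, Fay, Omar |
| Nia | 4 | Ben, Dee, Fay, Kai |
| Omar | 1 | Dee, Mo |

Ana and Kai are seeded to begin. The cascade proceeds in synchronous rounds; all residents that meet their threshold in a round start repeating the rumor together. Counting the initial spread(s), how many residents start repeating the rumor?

Round 1 — Ana, Kai start repeating the rumor (initial).
Round 2 — checking thresholds:
  Ben: 1 of 4 neighbours < 4, below threshold.
  Cal: 1 of 2 neighbours ≥ 1, starts repeating the rumor.
  Dee: 1 of 6 neighbours < 4, below threshold.
  Lee: 1 of 3 neighbours < 2, below threshold.
  Mo: 1 of 3 neighbours ≥ 1, starts repeating the rumor.
  Nia: 1 of 4 neighbours < 4, below threshold.
Round 3 — checking thresholds:
  Ben: 1 of 4 neighbours < 4, below threshold.
  Dee: 1 of 6 neighbours < 4, below threshold.
  Fay: 2 of 6 neighbours < 5, below threshold.
  Lee: 1 of 3 neighbours < 2, below threshold.
  Nia: 1 of 4 neighbours < 4, below threshold.
  Omar: 1 of 2 neighbours ≥ 1, starts repeating the rumor.
Round 4 — no new spreads; cascade stops.

5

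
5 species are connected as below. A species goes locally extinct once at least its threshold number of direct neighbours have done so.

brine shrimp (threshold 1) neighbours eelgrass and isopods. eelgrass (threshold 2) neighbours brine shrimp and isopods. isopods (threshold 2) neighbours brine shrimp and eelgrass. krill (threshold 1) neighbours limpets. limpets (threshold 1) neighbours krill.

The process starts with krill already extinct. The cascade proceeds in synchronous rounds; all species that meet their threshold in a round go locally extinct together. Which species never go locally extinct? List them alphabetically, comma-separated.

brine shrimp, eelgrass, isopods

Round 1 — krill goes locally extinct (initial).
Round 2 — checking thresholds:
  limpets: 1 of 1 neighbours ≥ 1, goes locally extinct.
Round 3 — no new extinctions; cascade stops.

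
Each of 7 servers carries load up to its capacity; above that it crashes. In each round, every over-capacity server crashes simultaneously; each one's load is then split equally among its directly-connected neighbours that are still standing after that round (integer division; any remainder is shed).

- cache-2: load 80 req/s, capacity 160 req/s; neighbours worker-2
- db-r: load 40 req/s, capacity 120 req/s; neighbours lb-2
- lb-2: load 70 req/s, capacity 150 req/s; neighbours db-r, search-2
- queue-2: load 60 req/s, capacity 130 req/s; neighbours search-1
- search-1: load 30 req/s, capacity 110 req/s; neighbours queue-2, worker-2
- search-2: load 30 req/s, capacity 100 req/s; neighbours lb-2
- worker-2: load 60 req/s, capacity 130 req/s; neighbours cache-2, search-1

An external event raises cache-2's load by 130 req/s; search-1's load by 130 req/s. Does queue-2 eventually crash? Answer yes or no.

Round 1 — cache-2 at 210 > 160; search-1 at 160 > 110. cache-2, search-1 crash.
  cache-2 sheds 210 req/s to worker-2: 210 each.
    worker-2: 60+210 = 270 > 130
  search-1 sheds 160 req/s to queue-2, worker-2: 80 each.
    queue-2: 60+80 = 140 > 130
    worker-2: 270+80 = 350 > 130
Round 2 — queue-2, worker-2 crash.
  queue-2 sheds 140 req/s: no online neighbours, lost.
  worker-2 sheds 350 req/s: no online neighbours, lost.
No further crashes.

yes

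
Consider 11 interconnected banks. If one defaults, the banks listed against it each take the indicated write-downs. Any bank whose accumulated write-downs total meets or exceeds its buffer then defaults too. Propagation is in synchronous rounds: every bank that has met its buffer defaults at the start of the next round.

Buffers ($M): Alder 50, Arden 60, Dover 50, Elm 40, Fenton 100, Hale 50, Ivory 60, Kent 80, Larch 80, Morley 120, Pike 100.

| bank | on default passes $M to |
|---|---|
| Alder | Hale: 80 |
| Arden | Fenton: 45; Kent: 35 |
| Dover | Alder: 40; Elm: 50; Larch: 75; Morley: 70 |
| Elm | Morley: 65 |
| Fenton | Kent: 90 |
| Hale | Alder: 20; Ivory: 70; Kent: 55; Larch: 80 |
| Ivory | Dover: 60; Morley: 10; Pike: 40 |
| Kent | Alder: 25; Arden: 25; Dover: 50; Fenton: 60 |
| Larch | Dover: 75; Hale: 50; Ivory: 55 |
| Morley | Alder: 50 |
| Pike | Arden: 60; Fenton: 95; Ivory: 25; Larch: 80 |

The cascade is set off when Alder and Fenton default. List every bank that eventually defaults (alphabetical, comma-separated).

Alder, Dover, Elm, Fenton, Hale, Ivory, Kent, Larch, Morley

Round 1 — Alder, Fenton default (initial).
  Hale: +80 → 80 ≥ 50
  Kent: +90 → 90 ≥ 80
Round 2 — Hale, Kent default.
  Arden: +25 → 25 < 60
  Dover: +50 → 50 ≥ 50
  Ivory: +70 → 70 ≥ 60
  Larch: +80 → 80 ≥ 80
Round 3 — Dover, Ivory, Larch default.
  Elm: +50 → 50 ≥ 40
  Morley: +70+10 → 80 < 120
  Pike: +40 → 40 < 100
Round 4 — Elm defaults.
  Morley: +65 → 145 ≥ 120
Round 5 — Morley defaults.
No further defaults.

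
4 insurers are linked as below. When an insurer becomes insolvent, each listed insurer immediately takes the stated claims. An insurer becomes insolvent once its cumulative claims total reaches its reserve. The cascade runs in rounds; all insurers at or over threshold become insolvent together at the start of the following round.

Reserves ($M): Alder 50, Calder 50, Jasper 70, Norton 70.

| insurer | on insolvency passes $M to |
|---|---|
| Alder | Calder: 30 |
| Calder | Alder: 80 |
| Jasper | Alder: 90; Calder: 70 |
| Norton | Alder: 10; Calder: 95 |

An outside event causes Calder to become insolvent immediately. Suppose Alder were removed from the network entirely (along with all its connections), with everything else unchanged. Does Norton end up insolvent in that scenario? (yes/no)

no

With Alder removed:
Round 1 — Calder becomes insolvent (initial).
No further insolvencies.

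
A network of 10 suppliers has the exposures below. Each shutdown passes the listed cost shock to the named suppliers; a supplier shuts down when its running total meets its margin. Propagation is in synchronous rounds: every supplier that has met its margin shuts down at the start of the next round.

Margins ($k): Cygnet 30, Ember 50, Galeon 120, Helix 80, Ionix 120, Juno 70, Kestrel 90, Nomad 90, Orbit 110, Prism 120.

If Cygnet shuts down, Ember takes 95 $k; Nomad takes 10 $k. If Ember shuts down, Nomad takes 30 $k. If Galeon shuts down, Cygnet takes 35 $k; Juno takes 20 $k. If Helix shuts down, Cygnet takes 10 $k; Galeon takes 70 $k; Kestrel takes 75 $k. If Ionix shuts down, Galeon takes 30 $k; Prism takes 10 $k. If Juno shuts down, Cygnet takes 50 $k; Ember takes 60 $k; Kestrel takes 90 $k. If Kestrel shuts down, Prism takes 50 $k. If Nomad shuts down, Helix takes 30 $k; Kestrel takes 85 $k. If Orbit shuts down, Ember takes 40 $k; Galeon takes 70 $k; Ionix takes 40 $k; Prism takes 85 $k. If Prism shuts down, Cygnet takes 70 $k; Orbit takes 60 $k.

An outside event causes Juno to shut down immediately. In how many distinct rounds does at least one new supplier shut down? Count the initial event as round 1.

2

Round 1 — Juno shuts down (initial).
  Cygnet: +50 → 50 ≥ 30
  Ember: +60 → 60 ≥ 50
  Kestrel: +90 → 90 ≥ 90
Round 2 — Cygnet, Ember, Kestrel shut down.
  Nomad: +10+30 → 40 < 90
  Prism: +50 → 50 < 120
No further shutdowns.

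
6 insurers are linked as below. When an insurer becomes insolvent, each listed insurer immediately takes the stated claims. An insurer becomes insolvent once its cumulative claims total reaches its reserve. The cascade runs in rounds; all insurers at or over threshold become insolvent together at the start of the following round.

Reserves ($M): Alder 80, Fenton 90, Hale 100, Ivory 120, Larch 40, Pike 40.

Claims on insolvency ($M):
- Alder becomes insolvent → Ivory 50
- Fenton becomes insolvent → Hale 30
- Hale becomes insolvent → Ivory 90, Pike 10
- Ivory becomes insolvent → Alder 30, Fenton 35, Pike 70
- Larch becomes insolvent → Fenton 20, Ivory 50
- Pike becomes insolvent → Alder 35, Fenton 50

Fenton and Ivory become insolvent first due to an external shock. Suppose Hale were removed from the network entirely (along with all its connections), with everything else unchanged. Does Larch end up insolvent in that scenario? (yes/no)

no

With Hale removed:
Round 1 — Fenton, Ivory become insolvent (initial).
  Alder: +30 → 30 < 80
  Pike: +70 → 70 ≥ 40
Round 2 — Pike becomes insolvent.
  Alder: +35 → 65 < 80
No further insolvencies.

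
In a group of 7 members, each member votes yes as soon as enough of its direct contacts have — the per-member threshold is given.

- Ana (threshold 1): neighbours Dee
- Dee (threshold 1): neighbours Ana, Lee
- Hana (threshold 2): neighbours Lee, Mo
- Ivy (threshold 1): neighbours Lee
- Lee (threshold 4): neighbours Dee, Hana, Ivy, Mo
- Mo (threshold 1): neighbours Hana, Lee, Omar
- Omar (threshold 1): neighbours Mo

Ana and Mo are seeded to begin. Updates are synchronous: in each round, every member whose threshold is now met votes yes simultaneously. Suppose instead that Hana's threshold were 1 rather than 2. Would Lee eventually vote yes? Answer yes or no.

With Hana's threshold at 1:
Round 1 — Ana, Mo vote yes (initial).
Round 2 — checking thresholds:
  Dee: 1 of 2 neighbours ≥ 1, votes yes.
  Hana: 1 of 2 neighbours ≥ 1, votes yes.
  Lee: 1 of 4 neighbours < 4, holds.
  Omar: 1 of 1 neighbours ≥ 1, votes yes.
Round 3 — no new yes votes; cascade stops.

no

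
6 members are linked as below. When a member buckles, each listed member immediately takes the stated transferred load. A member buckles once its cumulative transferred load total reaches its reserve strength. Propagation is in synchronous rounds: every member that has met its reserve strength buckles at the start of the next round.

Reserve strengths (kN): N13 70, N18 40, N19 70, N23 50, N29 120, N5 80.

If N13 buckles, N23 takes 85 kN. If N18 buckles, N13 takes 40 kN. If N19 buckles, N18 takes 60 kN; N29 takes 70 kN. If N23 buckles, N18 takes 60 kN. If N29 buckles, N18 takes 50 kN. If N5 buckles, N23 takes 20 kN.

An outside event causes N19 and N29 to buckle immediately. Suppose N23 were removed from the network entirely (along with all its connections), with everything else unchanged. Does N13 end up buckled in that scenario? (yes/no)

With N23 removed:
Round 1 — N19, N29 buckle (initial).
  N18: +60+50 → 110 ≥ 40
Round 2 — N18 buckles.
  N13: +40 → 40 < 70
No further bucklings.

no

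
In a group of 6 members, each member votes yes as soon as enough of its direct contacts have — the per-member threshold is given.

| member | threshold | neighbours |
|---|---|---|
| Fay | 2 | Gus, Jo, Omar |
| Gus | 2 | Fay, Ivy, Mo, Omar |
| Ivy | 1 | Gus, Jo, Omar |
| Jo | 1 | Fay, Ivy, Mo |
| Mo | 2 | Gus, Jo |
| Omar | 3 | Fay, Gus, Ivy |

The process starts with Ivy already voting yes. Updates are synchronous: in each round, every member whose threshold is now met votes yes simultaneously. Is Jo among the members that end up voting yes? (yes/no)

Round 1 — Ivy votes yes (initial).
Round 2 — checking thresholds:
  Gus: 1 of 4 neighbours < 2, not yet.
  Jo: 1 of 3 neighbours ≥ 1, votes yes.
  Omar: 1 of 3 neighbours < 3, not yet.
Round 3 — no new yes votes; cascade stops.

yes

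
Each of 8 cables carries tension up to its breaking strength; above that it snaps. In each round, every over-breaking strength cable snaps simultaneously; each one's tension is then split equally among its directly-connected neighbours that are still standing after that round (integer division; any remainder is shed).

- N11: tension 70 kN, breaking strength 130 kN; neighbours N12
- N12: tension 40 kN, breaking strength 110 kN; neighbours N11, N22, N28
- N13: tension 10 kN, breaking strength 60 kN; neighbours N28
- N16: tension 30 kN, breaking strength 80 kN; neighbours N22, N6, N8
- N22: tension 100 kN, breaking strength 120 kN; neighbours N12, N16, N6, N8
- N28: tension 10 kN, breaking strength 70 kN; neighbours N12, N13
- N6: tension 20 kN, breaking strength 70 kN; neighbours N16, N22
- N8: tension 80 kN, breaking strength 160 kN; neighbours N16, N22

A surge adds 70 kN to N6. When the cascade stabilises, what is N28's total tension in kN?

Round 1 — N6 at 90 > 70. N6 snaps.
  N6 sheds 90 kN to N16, N22: 45 each.
    N16: 30+45 = 75 ≤ 80
    N22: 100+45 = 145 > 120
Round 2 — N22 snaps.
  N22 sheds 145 kN to N12, N16, N8: 48 each (1 lost).
    N12: 40+48 = 88 ≤ 110
    N16: 75+48 = 123 > 80
    N8: 80+48 = 128 ≤ 160
Round 3 — N16 snaps.
  N16 sheds 123 kN to N8: 123 each.
    N8: 128+123 = 251 > 160
Round 4 — N8 snaps.
  N8 sheds 251 kN: no online neighbours, lost.
No further breaks.

10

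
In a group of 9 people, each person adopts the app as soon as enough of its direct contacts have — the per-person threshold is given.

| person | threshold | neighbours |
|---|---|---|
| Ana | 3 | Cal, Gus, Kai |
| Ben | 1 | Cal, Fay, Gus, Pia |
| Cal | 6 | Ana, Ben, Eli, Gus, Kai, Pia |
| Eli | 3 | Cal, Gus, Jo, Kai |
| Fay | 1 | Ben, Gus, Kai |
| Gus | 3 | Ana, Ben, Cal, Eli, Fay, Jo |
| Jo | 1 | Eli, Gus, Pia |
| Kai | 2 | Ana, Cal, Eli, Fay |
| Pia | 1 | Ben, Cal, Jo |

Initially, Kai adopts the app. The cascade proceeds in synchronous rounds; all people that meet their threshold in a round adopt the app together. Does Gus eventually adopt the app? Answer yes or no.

Round 1 — Kai adopts the app (initial).
Round 2 — checking thresholds:
  Ana: 1 of 3 neighbours < 3, below threshold.
  Cal: 1 of 6 neighbours < 6, below threshold.
  Eli: 1 of 4 neighbours < 3, below threshold.
  Fay: 1 of 3 neighbours ≥ 1, adopts the app.
Round 3 — checking thresholds:
  Ana: 1 of 3 neighbours < 3, below threshold.
  Ben: 1 of 4 neighbours ≥ 1, adopts the app.
  Cal: 1 of 6 neighbours < 6, below threshold.
  Eli: 1 of 4 neighbours < 3, below threshold.
  Gus: 1 of 6 neighbours < 3, below threshold.
Round 4 — checking thresholds:
  Ana: 1 of 3 neighbours < 3, below threshold.
  Cal: 2 of 6 neighbours < 6, below threshold.
  Eli: 1 of 4 neighbours < 3, below threshold.
  Gus: 2 of 6 neighbours < 3, below threshold.
  Pia: 1 of 3 neighbours ≥ 1, adopts the app.
Round 5 — checking thresholds:
  Ana: 1 of 3 neighbours < 3, below threshold.
  Cal: 3 of 6 neighbours < 6, below threshold.
  Eli: 1 of 4 neighbours < 3, below threshold.
  Gus: 2 of 6 neighbours < 3, below threshold.
  Jo: 1 of 3 neighbours ≥ 1, adopts the app.
Round 6 — checking thresholds:
  Ana: 1 of 3 neighbours < 3, below threshold.
  Cal: 3 of 6 neighbours < 6, below threshold.
  Eli: 2 of 4 neighbours < 3, below threshold.
  Gus: 3 of 6 neighbours ≥ 3, adopts the app.
Round 7 — checking thresholds:
  Ana: 2 of 3 neighbours < 3, below threshold.
  Cal: 4 of 6 neighbours < 6, below threshold.
  Eli: 3 of 4 neighbours ≥ 3, adopts the app.
Round 8 — no new adoptions; cascade stops.

yes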